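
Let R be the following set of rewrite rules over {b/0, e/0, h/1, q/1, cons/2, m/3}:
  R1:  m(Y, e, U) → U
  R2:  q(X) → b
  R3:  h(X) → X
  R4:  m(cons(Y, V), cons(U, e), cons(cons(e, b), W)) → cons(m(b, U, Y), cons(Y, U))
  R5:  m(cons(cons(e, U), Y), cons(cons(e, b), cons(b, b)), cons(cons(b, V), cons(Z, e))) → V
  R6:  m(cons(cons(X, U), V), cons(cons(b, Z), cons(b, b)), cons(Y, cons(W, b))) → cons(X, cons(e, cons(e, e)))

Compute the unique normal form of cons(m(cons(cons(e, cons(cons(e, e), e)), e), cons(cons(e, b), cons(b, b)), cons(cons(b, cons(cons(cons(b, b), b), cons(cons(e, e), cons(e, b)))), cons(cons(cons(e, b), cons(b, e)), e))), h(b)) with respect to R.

cons(cons(cons(cons(b, b), b), cons(cons(e, e), cons(e, b))), b)

1. cons(m(cons(cons(e, cons(cons(e, e), e)), e), cons(cons(e, b), cons(b, b)), cons(cons(b, cons(cons(cons(b, b), b), cons(cons(e, e), cons(e, b)))), cons(cons(cons(e, b), cons(b, e)), e))), h(b))  →  cons(cons(cons(cons(b, b), b), cons(cons(e, e), cons(e, b))), h(b))   [R5 at 1]
2. cons(cons(cons(cons(b, b), b), cons(cons(e, e), cons(e, b))), h(b))  →  cons(cons(cons(cons(b, b), b), cons(cons(e, e), cons(e, b))), b)   [R3 at 2]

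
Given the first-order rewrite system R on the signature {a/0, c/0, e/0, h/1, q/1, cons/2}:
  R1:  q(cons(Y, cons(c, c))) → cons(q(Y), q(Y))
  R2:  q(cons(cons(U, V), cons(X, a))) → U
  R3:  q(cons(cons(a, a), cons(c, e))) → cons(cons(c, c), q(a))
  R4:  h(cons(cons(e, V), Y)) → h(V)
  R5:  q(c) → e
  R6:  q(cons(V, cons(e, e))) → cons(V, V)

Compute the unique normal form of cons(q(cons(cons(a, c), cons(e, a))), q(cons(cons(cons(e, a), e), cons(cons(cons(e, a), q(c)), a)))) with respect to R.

cons(a, cons(e, a))

1. cons(q(cons(cons(a, c), cons(e, a))), q(cons(cons(cons(e, a), e), cons(cons(cons(e, a), q(c)), a))))  →  cons(a, q(cons(cons(cons(e, a), e), cons(cons(cons(e, a), q(c)), a))))   [R2 at 1]
2. cons(a, q(cons(cons(cons(e, a), e), cons(cons(cons(e, a), q(c)), a))))  →  cons(a, cons(e, a))   [R2 at 2]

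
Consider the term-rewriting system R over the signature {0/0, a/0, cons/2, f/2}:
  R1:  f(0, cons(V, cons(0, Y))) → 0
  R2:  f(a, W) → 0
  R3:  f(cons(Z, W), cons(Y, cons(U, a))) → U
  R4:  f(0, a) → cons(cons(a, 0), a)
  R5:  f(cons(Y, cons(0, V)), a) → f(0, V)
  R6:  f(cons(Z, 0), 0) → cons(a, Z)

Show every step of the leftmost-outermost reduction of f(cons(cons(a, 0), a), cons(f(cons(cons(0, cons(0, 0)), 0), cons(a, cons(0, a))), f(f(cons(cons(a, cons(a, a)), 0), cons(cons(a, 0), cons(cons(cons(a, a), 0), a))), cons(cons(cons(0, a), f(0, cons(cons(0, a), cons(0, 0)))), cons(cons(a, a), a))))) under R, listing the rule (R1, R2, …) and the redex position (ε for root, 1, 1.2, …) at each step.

1. f(cons(cons(a, 0), a), cons(f(cons(cons(0, cons(0, 0)), 0), cons(a, cons(0, a))), f(f(cons(cons(a, cons(a, a)), 0), cons(cons(a, 0), cons(cons(cons(a, a), 0), a))), cons(cons(cons(0, a), f(0, cons(cons(0, a), cons(0, 0)))), cons(cons(a, a), a)))))  →  f(cons(cons(a, 0), a), cons(0, f(f(cons(cons(a, cons(a, a)), 0), cons(cons(a, 0), cons(cons(cons(a, a), 0), a))), cons(cons(cons(0, a), f(0, cons(cons(0, a), cons(0, 0)))), cons(cons(a, a), a)))))   [R3 at 2.1]
2. f(cons(cons(a, 0), a), cons(0, f(f(cons(cons(a, cons(a, a)), 0), cons(cons(a, 0), cons(cons(cons(a, a), 0), a))), cons(cons(cons(0, a), f(0, cons(cons(0, a), cons(0, 0)))), cons(cons(a, a), a)))))  →  f(cons(cons(a, 0), a), cons(0, f(cons(cons(a, a), 0), cons(cons(cons(0, a), f(0, cons(cons(0, a), cons(0, 0)))), cons(cons(a, a), a)))))   [R3 at 2.2.1]
3. f(cons(cons(a, 0), a), cons(0, f(cons(cons(a, a), 0), cons(cons(cons(0, a), f(0, cons(cons(0, a), cons(0, 0)))), cons(cons(a, a), a)))))  →  f(cons(cons(a, 0), a), cons(0, cons(a, a)))   [R3 at 2.2]
4. f(cons(cons(a, 0), a), cons(0, cons(a, a)))  →  a   [R3 at ε]

a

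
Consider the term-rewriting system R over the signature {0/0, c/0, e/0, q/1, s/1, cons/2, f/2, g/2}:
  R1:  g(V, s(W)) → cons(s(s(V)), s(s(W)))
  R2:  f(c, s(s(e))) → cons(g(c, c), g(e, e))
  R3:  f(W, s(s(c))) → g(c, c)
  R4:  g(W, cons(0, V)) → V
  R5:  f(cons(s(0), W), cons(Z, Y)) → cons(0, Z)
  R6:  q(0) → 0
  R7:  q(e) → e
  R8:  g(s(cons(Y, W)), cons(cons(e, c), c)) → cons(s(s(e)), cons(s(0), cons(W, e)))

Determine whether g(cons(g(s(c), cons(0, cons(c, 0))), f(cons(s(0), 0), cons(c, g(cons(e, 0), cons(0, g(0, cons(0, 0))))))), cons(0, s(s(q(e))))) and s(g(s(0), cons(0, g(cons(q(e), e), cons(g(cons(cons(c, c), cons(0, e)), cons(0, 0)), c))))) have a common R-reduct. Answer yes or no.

no — NF(t₁) = s(s(e)), NF(t₂) = s(c)

Reduce t₁ = g(cons(g(s(c), cons(0, cons(c, 0))), f(cons(s(0), 0), cons(c, g(cons(e, 0), cons(0, g(0, cons(0, 0))))))), cons(0, s(s(q(e))))):
1. g(cons(g(s(c), cons(0, cons(c, 0))), f(cons(s(0), 0), cons(c, g(cons(e, 0), cons(0, g(0, cons(0, 0))))))), cons(0, s(s(q(e)))))  →  s(s(q(e)))   [R4 at ε]
2. s(s(q(e)))  →  s(s(e))   [R7 at 1.1]

Reduce t₂ = s(g(s(0), cons(0, g(cons(q(e), e), cons(g(cons(cons(c, c), cons(0, e)), cons(0, 0)), c))))):
1. s(g(s(0), cons(0, g(cons(q(e), e), cons(g(cons(cons(c, c), cons(0, e)), cons(0, 0)), c)))))  →  s(g(cons(q(e), e), cons(g(cons(cons(c, c), cons(0, e)), cons(0, 0)), c)))   [R4 at 1]
2. s(g(cons(q(e), e), cons(g(cons(cons(c, c), cons(0, e)), cons(0, 0)), c)))  →  s(g(cons(e, e), cons(g(cons(cons(c, c), cons(0, e)), cons(0, 0)), c)))   [R7 at 1.1.1]
3. s(g(cons(e, e), cons(g(cons(cons(c, c), cons(0, e)), cons(0, 0)), c)))  →  s(g(cons(e, e), cons(0, c)))   [R4 at 1.2.1]
4. s(g(cons(e, e), cons(0, c)))  →  s(c)   [R4 at 1]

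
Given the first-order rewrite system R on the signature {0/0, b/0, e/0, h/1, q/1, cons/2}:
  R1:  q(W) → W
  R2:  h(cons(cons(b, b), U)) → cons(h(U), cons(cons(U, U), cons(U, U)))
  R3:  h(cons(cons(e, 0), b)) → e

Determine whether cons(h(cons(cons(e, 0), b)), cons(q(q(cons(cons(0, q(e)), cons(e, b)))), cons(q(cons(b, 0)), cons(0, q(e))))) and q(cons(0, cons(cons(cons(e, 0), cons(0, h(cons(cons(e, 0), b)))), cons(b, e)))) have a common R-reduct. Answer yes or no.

Reduce t₁ = cons(h(cons(cons(e, 0), b)), cons(q(q(cons(cons(0, q(e)), cons(e, b)))), cons(q(cons(b, 0)), cons(0, q(e))))):
1. cons(h(cons(cons(e, 0), b)), cons(q(q(cons(cons(0, q(e)), cons(e, b)))), cons(q(cons(b, 0)), cons(0, q(e)))))  →  cons(e, cons(q(q(cons(cons(0, q(e)), cons(e, b)))), cons(q(cons(b, 0)), cons(0, q(e)))))   [R3 at 1]
2. cons(e, cons(q(q(cons(cons(0, q(e)), cons(e, b)))), cons(q(cons(b, 0)), cons(0, q(e)))))  →  cons(e, cons(q(cons(cons(0, q(e)), cons(e, b))), cons(q(cons(b, 0)), cons(0, q(e)))))   [R1 at 2.1]
3. cons(e, cons(q(cons(cons(0, q(e)), cons(e, b))), cons(q(cons(b, 0)), cons(0, q(e)))))  →  cons(e, cons(cons(cons(0, q(e)), cons(e, b)), cons(q(cons(b, 0)), cons(0, q(e)))))   [R1 at 2.1]
4. cons(e, cons(cons(cons(0, q(e)), cons(e, b)), cons(q(cons(b, 0)), cons(0, q(e)))))  →  cons(e, cons(cons(cons(0, e), cons(e, b)), cons(q(cons(b, 0)), cons(0, q(e)))))   [R1 at 2.1.1.2]
5. cons(e, cons(cons(cons(0, e), cons(e, b)), cons(q(cons(b, 0)), cons(0, q(e)))))  →  cons(e, cons(cons(cons(0, e), cons(e, b)), cons(cons(b, 0), cons(0, q(e)))))   [R1 at 2.2.1]
6. cons(e, cons(cons(cons(0, e), cons(e, b)), cons(cons(b, 0), cons(0, q(e)))))  →  cons(e, cons(cons(cons(0, e), cons(e, b)), cons(cons(b, 0), cons(0, e))))   [R1 at 2.2.2.2]

Reduce t₂ = q(cons(0, cons(cons(cons(e, 0), cons(0, h(cons(cons(e, 0), b)))), cons(b, e)))):
1. q(cons(0, cons(cons(cons(e, 0), cons(0, h(cons(cons(e, 0), b)))), cons(b, e))))  →  cons(0, cons(cons(cons(e, 0), cons(0, h(cons(cons(e, 0), b)))), cons(b, e)))   [R1 at ε]
2. cons(0, cons(cons(cons(e, 0), cons(0, h(cons(cons(e, 0), b)))), cons(b, e)))  →  cons(0, cons(cons(cons(e, 0), cons(0, e)), cons(b, e)))   [R3 at 2.1.2.2]

no — NF(t₁) = cons(e, cons(cons(cons(0, e), cons(e, b)), cons(cons(b, 0), cons(0, e)))), NF(t₂) = cons(0, cons(cons(cons(e, 0), cons(0, e)), cons(b, e)))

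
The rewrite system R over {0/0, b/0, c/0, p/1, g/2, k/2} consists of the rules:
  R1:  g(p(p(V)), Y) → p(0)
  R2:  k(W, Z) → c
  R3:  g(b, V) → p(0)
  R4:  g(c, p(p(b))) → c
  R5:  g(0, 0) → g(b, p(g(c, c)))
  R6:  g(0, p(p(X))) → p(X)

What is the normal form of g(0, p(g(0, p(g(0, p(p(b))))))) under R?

p(b)

1. g(0, p(g(0, p(g(0, p(p(b)))))))  →  g(0, p(g(0, p(p(b)))))   [R6 at 2.1.2.1]
2. g(0, p(g(0, p(p(b)))))  →  g(0, p(p(b)))   [R6 at 2.1]
3. g(0, p(p(b)))  →  p(b)   [R6 at ε]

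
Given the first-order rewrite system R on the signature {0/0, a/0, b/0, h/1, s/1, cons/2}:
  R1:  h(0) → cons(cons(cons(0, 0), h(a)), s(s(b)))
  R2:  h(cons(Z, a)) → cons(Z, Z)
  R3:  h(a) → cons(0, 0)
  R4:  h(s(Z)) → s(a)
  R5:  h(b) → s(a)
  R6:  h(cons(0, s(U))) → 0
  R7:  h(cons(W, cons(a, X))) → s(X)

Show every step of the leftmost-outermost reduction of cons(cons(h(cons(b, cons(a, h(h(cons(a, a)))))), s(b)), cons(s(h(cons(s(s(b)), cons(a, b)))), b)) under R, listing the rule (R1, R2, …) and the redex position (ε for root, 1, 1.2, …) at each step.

1. cons(cons(h(cons(b, cons(a, h(h(cons(a, a)))))), s(b)), cons(s(h(cons(s(s(b)), cons(a, b)))), b))  →  cons(cons(s(h(h(cons(a, a)))), s(b)), cons(s(h(cons(s(s(b)), cons(a, b)))), b))   [R7 at 1.1]
2. cons(cons(s(h(h(cons(a, a)))), s(b)), cons(s(h(cons(s(s(b)), cons(a, b)))), b))  →  cons(cons(s(h(cons(a, a))), s(b)), cons(s(h(cons(s(s(b)), cons(a, b)))), b))   [R2 at 1.1.1.1]
3. cons(cons(s(h(cons(a, a))), s(b)), cons(s(h(cons(s(s(b)), cons(a, b)))), b))  →  cons(cons(s(cons(a, a)), s(b)), cons(s(h(cons(s(s(b)), cons(a, b)))), b))   [R2 at 1.1.1]
4. cons(cons(s(cons(a, a)), s(b)), cons(s(h(cons(s(s(b)), cons(a, b)))), b))  →  cons(cons(s(cons(a, a)), s(b)), cons(s(s(b)), b))   [R7 at 2.1.1]

cons(cons(s(cons(a, a)), s(b)), cons(s(s(b)), b))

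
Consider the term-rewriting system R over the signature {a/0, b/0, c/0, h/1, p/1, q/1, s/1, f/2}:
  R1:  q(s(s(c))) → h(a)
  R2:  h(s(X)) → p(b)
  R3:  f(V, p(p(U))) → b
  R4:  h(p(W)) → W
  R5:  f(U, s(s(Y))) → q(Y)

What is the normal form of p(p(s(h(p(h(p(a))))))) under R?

1. p(p(s(h(p(h(p(a)))))))  →  p(p(s(h(p(a)))))   [R4 at 1.1.1]
2. p(p(s(h(p(a)))))  →  p(p(s(a)))   [R4 at 1.1.1]

p(p(s(a)))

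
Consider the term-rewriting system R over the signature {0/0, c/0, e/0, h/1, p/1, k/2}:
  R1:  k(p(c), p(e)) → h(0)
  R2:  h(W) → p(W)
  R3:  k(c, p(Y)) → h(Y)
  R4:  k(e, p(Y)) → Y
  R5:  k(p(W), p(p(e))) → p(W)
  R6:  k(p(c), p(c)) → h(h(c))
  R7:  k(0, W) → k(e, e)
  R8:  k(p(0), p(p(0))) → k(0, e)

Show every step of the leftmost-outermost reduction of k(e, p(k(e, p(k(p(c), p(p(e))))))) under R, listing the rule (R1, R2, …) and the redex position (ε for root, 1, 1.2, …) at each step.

p(c)

1. k(e, p(k(e, p(k(p(c), p(p(e)))))))  →  k(e, p(k(p(c), p(p(e)))))   [R4 at ε]
2. k(e, p(k(p(c), p(p(e)))))  →  k(p(c), p(p(e)))   [R4 at ε]
3. k(p(c), p(p(e)))  →  p(c)   [R5 at ε]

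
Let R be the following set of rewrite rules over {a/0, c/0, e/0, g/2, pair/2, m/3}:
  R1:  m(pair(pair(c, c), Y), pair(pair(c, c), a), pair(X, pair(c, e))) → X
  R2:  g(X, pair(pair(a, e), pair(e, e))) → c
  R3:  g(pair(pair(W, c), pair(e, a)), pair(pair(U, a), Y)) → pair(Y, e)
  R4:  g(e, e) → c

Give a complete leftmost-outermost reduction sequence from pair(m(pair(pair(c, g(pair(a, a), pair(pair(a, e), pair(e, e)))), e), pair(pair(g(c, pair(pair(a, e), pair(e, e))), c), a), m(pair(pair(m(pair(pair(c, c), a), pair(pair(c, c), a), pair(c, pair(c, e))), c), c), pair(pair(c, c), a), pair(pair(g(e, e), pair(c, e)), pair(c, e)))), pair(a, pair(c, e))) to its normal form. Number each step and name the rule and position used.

1. pair(m(pair(pair(c, g(pair(a, a), pair(pair(a, e), pair(e, e)))), e), pair(pair(g(c, pair(pair(a, e), pair(e, e))), c), a), m(pair(pair(m(pair(pair(c, c), a), pair(pair(c, c), a), pair(c, pair(c, e))), c), c), pair(pair(c, c), a), pair(pair(g(e, e), pair(c, e)), pair(c, e)))), pair(a, pair(c, e)))  →  pair(m(pair(pair(c, c), e), pair(pair(g(c, pair(pair(a, e), pair(e, e))), c), a), m(pair(pair(m(pair(pair(c, c), a), pair(pair(c, c), a), pair(c, pair(c, e))), c), c), pair(pair(c, c), a), pair(pair(g(e, e), pair(c, e)), pair(c, e)))), pair(a, pair(c, e)))   [R2 at 1.1.1.2]
2. pair(m(pair(pair(c, c), e), pair(pair(g(c, pair(pair(a, e), pair(e, e))), c), a), m(pair(pair(m(pair(pair(c, c), a), pair(pair(c, c), a), pair(c, pair(c, e))), c), c), pair(pair(c, c), a), pair(pair(g(e, e), pair(c, e)), pair(c, e)))), pair(a, pair(c, e)))  →  pair(m(pair(pair(c, c), e), pair(pair(c, c), a), m(pair(pair(m(pair(pair(c, c), a), pair(pair(c, c), a), pair(c, pair(c, e))), c), c), pair(pair(c, c), a), pair(pair(g(e, e), pair(c, e)), pair(c, e)))), pair(a, pair(c, e)))   [R2 at 1.2.1.1]
3. pair(m(pair(pair(c, c), e), pair(pair(c, c), a), m(pair(pair(m(pair(pair(c, c), a), pair(pair(c, c), a), pair(c, pair(c, e))), c), c), pair(pair(c, c), a), pair(pair(g(e, e), pair(c, e)), pair(c, e)))), pair(a, pair(c, e)))  →  pair(m(pair(pair(c, c), e), pair(pair(c, c), a), m(pair(pair(c, c), c), pair(pair(c, c), a), pair(pair(g(e, e), pair(c, e)), pair(c, e)))), pair(a, pair(c, e)))   [R1 at 1.3.1.1.1]
4. pair(m(pair(pair(c, c), e), pair(pair(c, c), a), m(pair(pair(c, c), c), pair(pair(c, c), a), pair(pair(g(e, e), pair(c, e)), pair(c, e)))), pair(a, pair(c, e)))  →  pair(m(pair(pair(c, c), e), pair(pair(c, c), a), pair(g(e, e), pair(c, e))), pair(a, pair(c, e)))   [R1 at 1.3]
5. pair(m(pair(pair(c, c), e), pair(pair(c, c), a), pair(g(e, e), pair(c, e))), pair(a, pair(c, e)))  →  pair(g(e, e), pair(a, pair(c, e)))   [R1 at 1]
6. pair(g(e, e), pair(a, pair(c, e)))  →  pair(c, pair(a, pair(c, e)))   [R4 at 1]

pair(c, pair(a, pair(c, e)))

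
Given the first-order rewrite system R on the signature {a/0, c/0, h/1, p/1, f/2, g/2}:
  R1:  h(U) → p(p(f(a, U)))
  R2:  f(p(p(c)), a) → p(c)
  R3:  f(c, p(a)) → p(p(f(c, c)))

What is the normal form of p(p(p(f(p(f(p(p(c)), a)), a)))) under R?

1. p(p(p(f(p(f(p(p(c)), a)), a))))  →  p(p(p(f(p(p(c)), a))))   [R2 at 1.1.1.1.1]
2. p(p(p(f(p(p(c)), a))))  →  p(p(p(p(c))))   [R2 at 1.1.1]

p(p(p(p(c))))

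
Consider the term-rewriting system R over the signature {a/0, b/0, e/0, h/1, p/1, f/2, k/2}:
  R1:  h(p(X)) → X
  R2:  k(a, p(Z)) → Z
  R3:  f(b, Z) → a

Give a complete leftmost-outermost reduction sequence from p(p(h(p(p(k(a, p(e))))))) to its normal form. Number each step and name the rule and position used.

1. p(p(h(p(p(k(a, p(e)))))))  →  p(p(p(k(a, p(e)))))   [R1 at 1.1]
2. p(p(p(k(a, p(e)))))  →  p(p(p(e)))   [R2 at 1.1.1]

p(p(p(e)))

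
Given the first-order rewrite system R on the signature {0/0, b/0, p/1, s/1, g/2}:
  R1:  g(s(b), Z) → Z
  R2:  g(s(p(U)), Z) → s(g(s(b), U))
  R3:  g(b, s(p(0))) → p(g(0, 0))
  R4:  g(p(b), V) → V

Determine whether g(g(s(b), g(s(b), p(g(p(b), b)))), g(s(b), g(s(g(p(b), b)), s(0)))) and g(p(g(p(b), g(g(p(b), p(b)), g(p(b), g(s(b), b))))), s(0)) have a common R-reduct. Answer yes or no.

Reduce t₁ = g(g(s(b), g(s(b), p(g(p(b), b)))), g(s(b), g(s(g(p(b), b)), s(0)))):
1. g(g(s(b), g(s(b), p(g(p(b), b)))), g(s(b), g(s(g(p(b), b)), s(0))))  →  g(g(s(b), p(g(p(b), b))), g(s(b), g(s(g(p(b), b)), s(0))))   [R1 at 1]
2. g(g(s(b), p(g(p(b), b))), g(s(b), g(s(g(p(b), b)), s(0))))  →  g(p(g(p(b), b)), g(s(b), g(s(g(p(b), b)), s(0))))   [R1 at 1]
3. g(p(g(p(b), b)), g(s(b), g(s(g(p(b), b)), s(0))))  →  g(p(b), g(s(b), g(s(g(p(b), b)), s(0))))   [R4 at 1.1]
4. g(p(b), g(s(b), g(s(g(p(b), b)), s(0))))  →  g(s(b), g(s(g(p(b), b)), s(0)))   [R4 at ε]
5. g(s(b), g(s(g(p(b), b)), s(0)))  →  g(s(g(p(b), b)), s(0))   [R1 at ε]
6. g(s(g(p(b), b)), s(0))  →  g(s(b), s(0))   [R4 at 1.1]
7. g(s(b), s(0))  →  s(0)   [R1 at ε]

Reduce t₂ = g(p(g(p(b), g(g(p(b), p(b)), g(p(b), g(s(b), b))))), s(0)):
1. g(p(g(p(b), g(g(p(b), p(b)), g(p(b), g(s(b), b))))), s(0))  →  g(p(g(g(p(b), p(b)), g(p(b), g(s(b), b)))), s(0))   [R4 at 1.1]
2. g(p(g(g(p(b), p(b)), g(p(b), g(s(b), b)))), s(0))  →  g(p(g(p(b), g(p(b), g(s(b), b)))), s(0))   [R4 at 1.1.1]
3. g(p(g(p(b), g(p(b), g(s(b), b)))), s(0))  →  g(p(g(p(b), g(s(b), b))), s(0))   [R4 at 1.1]
4. g(p(g(p(b), g(s(b), b))), s(0))  →  g(p(g(s(b), b)), s(0))   [R4 at 1.1]
5. g(p(g(s(b), b)), s(0))  →  g(p(b), s(0))   [R1 at 1.1]
6. g(p(b), s(0))  →  s(0)   [R4 at ε]

yes — NF(t₁) = s(0), NF(t₂) = s(0)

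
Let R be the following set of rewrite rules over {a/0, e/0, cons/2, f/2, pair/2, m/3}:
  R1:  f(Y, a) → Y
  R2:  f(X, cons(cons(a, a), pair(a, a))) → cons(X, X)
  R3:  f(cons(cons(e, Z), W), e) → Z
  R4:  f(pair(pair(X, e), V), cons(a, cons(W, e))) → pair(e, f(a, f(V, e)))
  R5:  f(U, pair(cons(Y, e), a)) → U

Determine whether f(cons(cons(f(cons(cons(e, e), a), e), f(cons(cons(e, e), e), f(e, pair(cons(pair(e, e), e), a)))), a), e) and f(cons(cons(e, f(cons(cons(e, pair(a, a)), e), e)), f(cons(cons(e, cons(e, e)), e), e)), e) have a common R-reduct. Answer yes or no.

no — NF(t₁) = e, NF(t₂) = pair(a, a)

Reduce t₁ = f(cons(cons(f(cons(cons(e, e), a), e), f(cons(cons(e, e), e), f(e, pair(cons(pair(e, e), e), a)))), a), e):
1. f(cons(cons(f(cons(cons(e, e), a), e), f(cons(cons(e, e), e), f(e, pair(cons(pair(e, e), e), a)))), a), e)  →  f(cons(cons(e, f(cons(cons(e, e), e), f(e, pair(cons(pair(e, e), e), a)))), a), e)   [R3 at 1.1.1]
2. f(cons(cons(e, f(cons(cons(e, e), e), f(e, pair(cons(pair(e, e), e), a)))), a), e)  →  f(cons(cons(e, e), e), f(e, pair(cons(pair(e, e), e), a)))   [R3 at ε]
3. f(cons(cons(e, e), e), f(e, pair(cons(pair(e, e), e), a)))  →  f(cons(cons(e, e), e), e)   [R5 at 2]
4. f(cons(cons(e, e), e), e)  →  e   [R3 at ε]

Reduce t₂ = f(cons(cons(e, f(cons(cons(e, pair(a, a)), e), e)), f(cons(cons(e, cons(e, e)), e), e)), e):
1. f(cons(cons(e, f(cons(cons(e, pair(a, a)), e), e)), f(cons(cons(e, cons(e, e)), e), e)), e)  →  f(cons(cons(e, pair(a, a)), e), e)   [R3 at ε]
2. f(cons(cons(e, pair(a, a)), e), e)  →  pair(a, a)   [R3 at ε]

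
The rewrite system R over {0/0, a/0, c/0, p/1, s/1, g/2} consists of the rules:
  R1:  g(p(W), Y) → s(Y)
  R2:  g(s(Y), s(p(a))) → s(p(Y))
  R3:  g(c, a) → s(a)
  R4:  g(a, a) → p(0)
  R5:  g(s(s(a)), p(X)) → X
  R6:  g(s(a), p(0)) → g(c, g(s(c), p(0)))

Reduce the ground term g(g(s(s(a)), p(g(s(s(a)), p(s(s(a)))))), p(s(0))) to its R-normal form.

1. g(g(s(s(a)), p(g(s(s(a)), p(s(s(a)))))), p(s(0)))  →  g(g(s(s(a)), p(s(s(a)))), p(s(0)))   [R5 at 1]
2. g(g(s(s(a)), p(s(s(a)))), p(s(0)))  →  g(s(s(a)), p(s(0)))   [R5 at 1]
3. g(s(s(a)), p(s(0)))  →  s(0)   [R5 at ε]

s(0)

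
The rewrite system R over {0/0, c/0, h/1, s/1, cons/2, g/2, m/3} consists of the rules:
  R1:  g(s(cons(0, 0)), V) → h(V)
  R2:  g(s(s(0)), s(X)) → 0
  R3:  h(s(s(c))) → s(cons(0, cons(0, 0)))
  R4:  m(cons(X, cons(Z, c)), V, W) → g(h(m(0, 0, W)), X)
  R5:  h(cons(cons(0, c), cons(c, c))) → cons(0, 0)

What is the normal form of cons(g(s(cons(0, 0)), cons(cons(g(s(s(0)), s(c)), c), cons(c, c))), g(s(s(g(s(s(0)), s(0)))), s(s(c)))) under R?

1. cons(g(s(cons(0, 0)), cons(cons(g(s(s(0)), s(c)), c), cons(c, c))), g(s(s(g(s(s(0)), s(0)))), s(s(c))))  →  cons(h(cons(cons(g(s(s(0)), s(c)), c), cons(c, c))), g(s(s(g(s(s(0)), s(0)))), s(s(c))))   [R1 at 1]
2. cons(h(cons(cons(g(s(s(0)), s(c)), c), cons(c, c))), g(s(s(g(s(s(0)), s(0)))), s(s(c))))  →  cons(h(cons(cons(0, c), cons(c, c))), g(s(s(g(s(s(0)), s(0)))), s(s(c))))   [R2 at 1.1.1.1]
3. cons(h(cons(cons(0, c), cons(c, c))), g(s(s(g(s(s(0)), s(0)))), s(s(c))))  →  cons(cons(0, 0), g(s(s(g(s(s(0)), s(0)))), s(s(c))))   [R5 at 1]
4. cons(cons(0, 0), g(s(s(g(s(s(0)), s(0)))), s(s(c))))  →  cons(cons(0, 0), g(s(s(0)), s(s(c))))   [R2 at 2.1.1.1]
5. cons(cons(0, 0), g(s(s(0)), s(s(c))))  →  cons(cons(0, 0), 0)   [R2 at 2]

cons(cons(0, 0), 0)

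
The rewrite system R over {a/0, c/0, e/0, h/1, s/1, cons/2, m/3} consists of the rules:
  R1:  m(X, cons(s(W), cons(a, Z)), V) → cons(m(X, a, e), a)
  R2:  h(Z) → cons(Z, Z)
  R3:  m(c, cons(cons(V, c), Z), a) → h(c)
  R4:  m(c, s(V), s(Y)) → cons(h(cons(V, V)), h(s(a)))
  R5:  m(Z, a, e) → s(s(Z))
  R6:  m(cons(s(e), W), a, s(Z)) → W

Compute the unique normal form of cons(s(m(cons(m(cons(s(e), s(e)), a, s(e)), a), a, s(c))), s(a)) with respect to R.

cons(s(a), s(a))

1. cons(s(m(cons(m(cons(s(e), s(e)), a, s(e)), a), a, s(c))), s(a))  →  cons(s(m(cons(s(e), a), a, s(c))), s(a))   [R6 at 1.1.1.1]
2. cons(s(m(cons(s(e), a), a, s(c))), s(a))  →  cons(s(a), s(a))   [R6 at 1.1]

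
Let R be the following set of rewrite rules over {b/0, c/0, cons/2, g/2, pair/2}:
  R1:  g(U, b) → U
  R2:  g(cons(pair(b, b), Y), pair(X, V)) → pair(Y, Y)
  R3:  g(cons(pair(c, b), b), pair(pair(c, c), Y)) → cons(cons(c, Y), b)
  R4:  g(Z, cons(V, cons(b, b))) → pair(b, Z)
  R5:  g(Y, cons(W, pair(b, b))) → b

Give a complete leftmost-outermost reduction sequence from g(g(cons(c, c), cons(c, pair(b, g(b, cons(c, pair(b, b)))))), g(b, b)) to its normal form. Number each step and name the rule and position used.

1. g(g(cons(c, c), cons(c, pair(b, g(b, cons(c, pair(b, b)))))), g(b, b))  →  g(g(cons(c, c), cons(c, pair(b, b))), g(b, b))   [R5 at 1.2.2.2]
2. g(g(cons(c, c), cons(c, pair(b, b))), g(b, b))  →  g(b, g(b, b))   [R5 at 1]
3. g(b, g(b, b))  →  g(b, b)   [R1 at 2]
4. g(b, b)  →  b   [R1 at ε]

b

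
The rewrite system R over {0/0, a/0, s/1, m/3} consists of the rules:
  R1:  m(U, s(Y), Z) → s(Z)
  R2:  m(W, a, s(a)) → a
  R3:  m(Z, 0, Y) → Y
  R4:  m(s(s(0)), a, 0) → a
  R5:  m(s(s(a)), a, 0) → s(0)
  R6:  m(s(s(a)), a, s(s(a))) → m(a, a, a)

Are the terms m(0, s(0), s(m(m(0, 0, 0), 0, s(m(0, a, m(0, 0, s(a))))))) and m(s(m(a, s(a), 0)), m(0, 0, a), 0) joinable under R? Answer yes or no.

no — NF(t₁) = s(s(s(a))), NF(t₂) = a

Reduce t₁ = m(0, s(0), s(m(m(0, 0, 0), 0, s(m(0, a, m(0, 0, s(a))))))):
1. m(0, s(0), s(m(m(0, 0, 0), 0, s(m(0, a, m(0, 0, s(a)))))))  →  s(s(m(m(0, 0, 0), 0, s(m(0, a, m(0, 0, s(a)))))))   [R1 at ε]
2. s(s(m(m(0, 0, 0), 0, s(m(0, a, m(0, 0, s(a)))))))  →  s(s(s(m(0, a, m(0, 0, s(a))))))   [R3 at 1.1]
3. s(s(s(m(0, a, m(0, 0, s(a))))))  →  s(s(s(m(0, a, s(a)))))   [R3 at 1.1.1.3]
4. s(s(s(m(0, a, s(a)))))  →  s(s(s(a)))   [R2 at 1.1.1]

Reduce t₂ = m(s(m(a, s(a), 0)), m(0, 0, a), 0):
1. m(s(m(a, s(a), 0)), m(0, 0, a), 0)  →  m(s(s(0)), m(0, 0, a), 0)   [R1 at 1.1]
2. m(s(s(0)), m(0, 0, a), 0)  →  m(s(s(0)), a, 0)   [R3 at 2]
3. m(s(s(0)), a, 0)  →  a   [R4 at ε]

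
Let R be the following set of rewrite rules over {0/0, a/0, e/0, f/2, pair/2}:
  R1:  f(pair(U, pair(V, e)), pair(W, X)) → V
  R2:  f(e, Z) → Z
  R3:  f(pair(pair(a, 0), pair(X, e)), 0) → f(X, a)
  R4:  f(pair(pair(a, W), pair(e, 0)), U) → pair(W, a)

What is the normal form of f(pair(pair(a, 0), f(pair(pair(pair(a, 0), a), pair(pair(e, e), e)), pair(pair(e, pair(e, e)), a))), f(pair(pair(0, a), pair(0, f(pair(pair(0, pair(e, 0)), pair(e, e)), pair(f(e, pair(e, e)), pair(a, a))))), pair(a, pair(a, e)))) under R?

1. f(pair(pair(a, 0), f(pair(pair(pair(a, 0), a), pair(pair(e, e), e)), pair(pair(e, pair(e, e)), a))), f(pair(pair(0, a), pair(0, f(pair(pair(0, pair(e, 0)), pair(e, e)), pair(f(e, pair(e, e)), pair(a, a))))), pair(a, pair(a, e))))  →  f(pair(pair(a, 0), pair(e, e)), f(pair(pair(0, a), pair(0, f(pair(pair(0, pair(e, 0)), pair(e, e)), pair(f(e, pair(e, e)), pair(a, a))))), pair(a, pair(a, e))))   [R1 at 1.2]
2. f(pair(pair(a, 0), pair(e, e)), f(pair(pair(0, a), pair(0, f(pair(pair(0, pair(e, 0)), pair(e, e)), pair(f(e, pair(e, e)), pair(a, a))))), pair(a, pair(a, e))))  →  f(pair(pair(a, 0), pair(e, e)), f(pair(pair(0, a), pair(0, e)), pair(a, pair(a, e))))   [R1 at 2.1.2.2]
3. f(pair(pair(a, 0), pair(e, e)), f(pair(pair(0, a), pair(0, e)), pair(a, pair(a, e))))  →  f(pair(pair(a, 0), pair(e, e)), 0)   [R1 at 2]
4. f(pair(pair(a, 0), pair(e, e)), 0)  →  f(e, a)   [R3 at ε]
5. f(e, a)  →  a   [R2 at ε]

a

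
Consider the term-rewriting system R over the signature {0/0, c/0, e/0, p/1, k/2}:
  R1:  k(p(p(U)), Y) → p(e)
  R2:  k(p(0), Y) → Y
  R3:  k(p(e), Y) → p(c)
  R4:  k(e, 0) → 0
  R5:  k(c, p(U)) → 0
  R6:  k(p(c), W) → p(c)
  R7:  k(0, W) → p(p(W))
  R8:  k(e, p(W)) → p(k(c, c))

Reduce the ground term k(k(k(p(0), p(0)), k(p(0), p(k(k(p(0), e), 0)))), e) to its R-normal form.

e

1. k(k(k(p(0), p(0)), k(p(0), p(k(k(p(0), e), 0)))), e)  →  k(k(p(0), k(p(0), p(k(k(p(0), e), 0)))), e)   [R2 at 1.1]
2. k(k(p(0), k(p(0), p(k(k(p(0), e), 0)))), e)  →  k(k(p(0), p(k(k(p(0), e), 0))), e)   [R2 at 1]
3. k(k(p(0), p(k(k(p(0), e), 0))), e)  →  k(p(k(k(p(0), e), 0)), e)   [R2 at 1]
4. k(p(k(k(p(0), e), 0)), e)  →  k(p(k(e, 0)), e)   [R2 at 1.1.1]
5. k(p(k(e, 0)), e)  →  k(p(0), e)   [R4 at 1.1]
6. k(p(0), e)  →  e   [R2 at ε]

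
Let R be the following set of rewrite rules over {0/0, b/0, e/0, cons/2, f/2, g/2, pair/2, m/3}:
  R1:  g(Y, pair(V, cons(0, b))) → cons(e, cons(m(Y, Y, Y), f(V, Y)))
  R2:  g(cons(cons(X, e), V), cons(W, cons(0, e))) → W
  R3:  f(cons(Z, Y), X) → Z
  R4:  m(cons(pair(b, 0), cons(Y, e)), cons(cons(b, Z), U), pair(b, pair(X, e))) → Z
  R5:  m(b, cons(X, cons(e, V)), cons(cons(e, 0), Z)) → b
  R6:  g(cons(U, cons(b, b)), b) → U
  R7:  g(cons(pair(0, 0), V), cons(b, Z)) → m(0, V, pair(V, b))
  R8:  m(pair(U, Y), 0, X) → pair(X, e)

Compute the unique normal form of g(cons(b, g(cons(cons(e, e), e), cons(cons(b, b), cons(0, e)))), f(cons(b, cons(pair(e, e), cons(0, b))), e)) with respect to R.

b

1. g(cons(b, g(cons(cons(e, e), e), cons(cons(b, b), cons(0, e)))), f(cons(b, cons(pair(e, e), cons(0, b))), e))  →  g(cons(b, cons(b, b)), f(cons(b, cons(pair(e, e), cons(0, b))), e))   [R2 at 1.2]
2. g(cons(b, cons(b, b)), f(cons(b, cons(pair(e, e), cons(0, b))), e))  →  g(cons(b, cons(b, b)), b)   [R3 at 2]
3. g(cons(b, cons(b, b)), b)  →  b   [R6 at ε]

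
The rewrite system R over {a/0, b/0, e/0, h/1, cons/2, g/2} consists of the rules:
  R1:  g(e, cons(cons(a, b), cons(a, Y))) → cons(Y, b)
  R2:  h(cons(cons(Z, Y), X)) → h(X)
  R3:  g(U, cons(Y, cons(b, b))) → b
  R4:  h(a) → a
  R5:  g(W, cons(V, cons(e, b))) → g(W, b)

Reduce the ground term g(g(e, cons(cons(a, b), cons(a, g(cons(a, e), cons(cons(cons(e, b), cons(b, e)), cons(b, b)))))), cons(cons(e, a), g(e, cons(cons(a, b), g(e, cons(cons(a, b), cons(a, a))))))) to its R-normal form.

1. g(g(e, cons(cons(a, b), cons(a, g(cons(a, e), cons(cons(cons(e, b), cons(b, e)), cons(b, b)))))), cons(cons(e, a), g(e, cons(cons(a, b), g(e, cons(cons(a, b), cons(a, a)))))))  →  g(cons(g(cons(a, e), cons(cons(cons(e, b), cons(b, e)), cons(b, b))), b), cons(cons(e, a), g(e, cons(cons(a, b), g(e, cons(cons(a, b), cons(a, a)))))))   [R1 at 1]
2. g(cons(g(cons(a, e), cons(cons(cons(e, b), cons(b, e)), cons(b, b))), b), cons(cons(e, a), g(e, cons(cons(a, b), g(e, cons(cons(a, b), cons(a, a)))))))  →  g(cons(b, b), cons(cons(e, a), g(e, cons(cons(a, b), g(e, cons(cons(a, b), cons(a, a)))))))   [R3 at 1.1]
3. g(cons(b, b), cons(cons(e, a), g(e, cons(cons(a, b), g(e, cons(cons(a, b), cons(a, a)))))))  →  g(cons(b, b), cons(cons(e, a), g(e, cons(cons(a, b), cons(a, b)))))   [R1 at 2.2.2.2]
4. g(cons(b, b), cons(cons(e, a), g(e, cons(cons(a, b), cons(a, b)))))  →  g(cons(b, b), cons(cons(e, a), cons(b, b)))   [R1 at 2.2]
5. g(cons(b, b), cons(cons(e, a), cons(b, b)))  →  b   [R3 at ε]

b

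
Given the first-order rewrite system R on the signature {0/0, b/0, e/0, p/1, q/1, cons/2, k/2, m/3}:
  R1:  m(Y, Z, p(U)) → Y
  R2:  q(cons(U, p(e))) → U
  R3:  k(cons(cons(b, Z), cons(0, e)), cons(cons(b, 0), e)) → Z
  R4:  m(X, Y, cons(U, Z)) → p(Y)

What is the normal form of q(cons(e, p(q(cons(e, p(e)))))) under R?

1. q(cons(e, p(q(cons(e, p(e))))))  →  q(cons(e, p(e)))   [R2 at 1.2.1]
2. q(cons(e, p(e)))  →  e   [R2 at ε]

e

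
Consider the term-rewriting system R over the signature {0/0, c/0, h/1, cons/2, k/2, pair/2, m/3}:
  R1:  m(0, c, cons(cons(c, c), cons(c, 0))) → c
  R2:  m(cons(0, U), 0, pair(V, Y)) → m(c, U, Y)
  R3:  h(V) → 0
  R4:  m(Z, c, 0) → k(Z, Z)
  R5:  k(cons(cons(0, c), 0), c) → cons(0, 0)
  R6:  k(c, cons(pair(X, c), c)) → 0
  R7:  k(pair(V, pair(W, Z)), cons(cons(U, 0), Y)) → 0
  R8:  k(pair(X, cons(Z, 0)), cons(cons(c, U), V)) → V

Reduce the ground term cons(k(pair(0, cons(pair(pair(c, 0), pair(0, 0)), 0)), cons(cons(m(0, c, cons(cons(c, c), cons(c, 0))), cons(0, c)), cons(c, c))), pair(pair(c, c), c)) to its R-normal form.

1. cons(k(pair(0, cons(pair(pair(c, 0), pair(0, 0)), 0)), cons(cons(m(0, c, cons(cons(c, c), cons(c, 0))), cons(0, c)), cons(c, c))), pair(pair(c, c), c))  →  cons(k(pair(0, cons(pair(pair(c, 0), pair(0, 0)), 0)), cons(cons(c, cons(0, c)), cons(c, c))), pair(pair(c, c), c))   [R1 at 1.2.1.1]
2. cons(k(pair(0, cons(pair(pair(c, 0), pair(0, 0)), 0)), cons(cons(c, cons(0, c)), cons(c, c))), pair(pair(c, c), c))  →  cons(cons(c, c), pair(pair(c, c), c))   [R8 at 1]

cons(cons(c, c), pair(pair(c, c), c))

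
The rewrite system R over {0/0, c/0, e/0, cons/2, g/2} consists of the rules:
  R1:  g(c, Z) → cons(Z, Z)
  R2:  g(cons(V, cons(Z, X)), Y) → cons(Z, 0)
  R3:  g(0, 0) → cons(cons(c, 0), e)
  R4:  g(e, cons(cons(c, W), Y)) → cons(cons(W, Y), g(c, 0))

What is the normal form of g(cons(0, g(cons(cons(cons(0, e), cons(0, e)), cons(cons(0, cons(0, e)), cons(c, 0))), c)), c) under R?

1. g(cons(0, g(cons(cons(cons(0, e), cons(0, e)), cons(cons(0, cons(0, e)), cons(c, 0))), c)), c)  →  g(cons(0, cons(cons(0, cons(0, e)), 0)), c)   [R2 at 1.2]
2. g(cons(0, cons(cons(0, cons(0, e)), 0)), c)  →  cons(cons(0, cons(0, e)), 0)   [R2 at ε]

cons(cons(0, cons(0, e)), 0)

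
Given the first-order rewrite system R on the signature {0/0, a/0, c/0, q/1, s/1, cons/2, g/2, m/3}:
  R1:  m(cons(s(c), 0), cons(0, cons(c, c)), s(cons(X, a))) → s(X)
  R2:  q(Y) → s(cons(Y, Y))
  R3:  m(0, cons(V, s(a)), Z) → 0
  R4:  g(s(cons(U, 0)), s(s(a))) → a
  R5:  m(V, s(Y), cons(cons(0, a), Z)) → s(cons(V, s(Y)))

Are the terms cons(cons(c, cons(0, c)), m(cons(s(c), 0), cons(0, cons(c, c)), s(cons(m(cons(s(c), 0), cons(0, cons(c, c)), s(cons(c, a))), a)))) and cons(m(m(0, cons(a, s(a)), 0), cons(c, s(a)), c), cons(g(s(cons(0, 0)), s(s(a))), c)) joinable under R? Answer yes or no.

no — NF(t₁) = cons(cons(c, cons(0, c)), s(s(c))), NF(t₂) = cons(0, cons(a, c))

Reduce t₁ = cons(cons(c, cons(0, c)), m(cons(s(c), 0), cons(0, cons(c, c)), s(cons(m(cons(s(c), 0), cons(0, cons(c, c)), s(cons(c, a))), a)))):
1. cons(cons(c, cons(0, c)), m(cons(s(c), 0), cons(0, cons(c, c)), s(cons(m(cons(s(c), 0), cons(0, cons(c, c)), s(cons(c, a))), a))))  →  cons(cons(c, cons(0, c)), s(m(cons(s(c), 0), cons(0, cons(c, c)), s(cons(c, a)))))   [R1 at 2]
2. cons(cons(c, cons(0, c)), s(m(cons(s(c), 0), cons(0, cons(c, c)), s(cons(c, a)))))  →  cons(cons(c, cons(0, c)), s(s(c)))   [R1 at 2.1]

Reduce t₂ = cons(m(m(0, cons(a, s(a)), 0), cons(c, s(a)), c), cons(g(s(cons(0, 0)), s(s(a))), c)):
1. cons(m(m(0, cons(a, s(a)), 0), cons(c, s(a)), c), cons(g(s(cons(0, 0)), s(s(a))), c))  →  cons(m(0, cons(c, s(a)), c), cons(g(s(cons(0, 0)), s(s(a))), c))   [R3 at 1.1]
2. cons(m(0, cons(c, s(a)), c), cons(g(s(cons(0, 0)), s(s(a))), c))  →  cons(0, cons(g(s(cons(0, 0)), s(s(a))), c))   [R3 at 1]
3. cons(0, cons(g(s(cons(0, 0)), s(s(a))), c))  →  cons(0, cons(a, c))   [R4 at 2.1]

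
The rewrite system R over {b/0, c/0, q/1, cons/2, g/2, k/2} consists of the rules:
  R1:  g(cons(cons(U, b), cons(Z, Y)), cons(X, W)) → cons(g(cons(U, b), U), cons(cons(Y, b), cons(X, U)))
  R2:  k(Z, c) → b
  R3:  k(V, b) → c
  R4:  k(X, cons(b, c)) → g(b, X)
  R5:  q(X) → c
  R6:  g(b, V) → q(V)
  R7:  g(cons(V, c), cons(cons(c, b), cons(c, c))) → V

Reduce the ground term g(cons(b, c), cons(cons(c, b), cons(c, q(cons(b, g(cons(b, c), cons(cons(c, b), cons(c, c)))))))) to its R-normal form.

1. g(cons(b, c), cons(cons(c, b), cons(c, q(cons(b, g(cons(b, c), cons(cons(c, b), cons(c, c))))))))  →  g(cons(b, c), cons(cons(c, b), cons(c, c)))   [R5 at 2.2.2]
2. g(cons(b, c), cons(cons(c, b), cons(c, c)))  →  b   [R7 at ε]

b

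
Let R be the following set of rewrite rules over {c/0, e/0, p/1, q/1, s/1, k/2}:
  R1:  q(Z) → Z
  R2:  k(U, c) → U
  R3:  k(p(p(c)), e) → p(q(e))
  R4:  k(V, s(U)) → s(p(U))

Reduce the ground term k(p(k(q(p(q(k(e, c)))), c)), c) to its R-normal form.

1. k(p(k(q(p(q(k(e, c)))), c)), c)  →  p(k(q(p(q(k(e, c)))), c))   [R2 at ε]
2. p(k(q(p(q(k(e, c)))), c))  →  p(q(p(q(k(e, c)))))   [R2 at 1]
3. p(q(p(q(k(e, c)))))  →  p(p(q(k(e, c))))   [R1 at 1]
4. p(p(q(k(e, c))))  →  p(p(k(e, c)))   [R1 at 1.1]
5. p(p(k(e, c)))  →  p(p(e))   [R2 at 1.1]

p(p(e))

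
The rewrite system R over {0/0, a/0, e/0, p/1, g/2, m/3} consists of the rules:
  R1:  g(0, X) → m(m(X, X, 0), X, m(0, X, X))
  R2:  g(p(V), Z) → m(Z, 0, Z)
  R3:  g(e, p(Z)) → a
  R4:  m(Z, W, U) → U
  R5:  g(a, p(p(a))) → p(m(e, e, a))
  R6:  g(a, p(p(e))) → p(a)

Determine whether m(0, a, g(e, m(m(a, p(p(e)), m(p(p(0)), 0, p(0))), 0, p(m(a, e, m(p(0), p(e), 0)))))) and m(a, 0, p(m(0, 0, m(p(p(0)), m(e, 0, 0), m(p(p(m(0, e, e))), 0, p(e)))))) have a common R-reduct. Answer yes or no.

no — NF(t₁) = a, NF(t₂) = p(p(e))

Reduce t₁ = m(0, a, g(e, m(m(a, p(p(e)), m(p(p(0)), 0, p(0))), 0, p(m(a, e, m(p(0), p(e), 0)))))):
1. m(0, a, g(e, m(m(a, p(p(e)), m(p(p(0)), 0, p(0))), 0, p(m(a, e, m(p(0), p(e), 0))))))  →  g(e, m(m(a, p(p(e)), m(p(p(0)), 0, p(0))), 0, p(m(a, e, m(p(0), p(e), 0)))))   [R4 at ε]
2. g(e, m(m(a, p(p(e)), m(p(p(0)), 0, p(0))), 0, p(m(a, e, m(p(0), p(e), 0)))))  →  g(e, p(m(a, e, m(p(0), p(e), 0))))   [R4 at 2]
3. g(e, p(m(a, e, m(p(0), p(e), 0))))  →  a   [R3 at ε]

Reduce t₂ = m(a, 0, p(m(0, 0, m(p(p(0)), m(e, 0, 0), m(p(p(m(0, e, e))), 0, p(e)))))):
1. m(a, 0, p(m(0, 0, m(p(p(0)), m(e, 0, 0), m(p(p(m(0, e, e))), 0, p(e))))))  →  p(m(0, 0, m(p(p(0)), m(e, 0, 0), m(p(p(m(0, e, e))), 0, p(e)))))   [R4 at ε]
2. p(m(0, 0, m(p(p(0)), m(e, 0, 0), m(p(p(m(0, e, e))), 0, p(e)))))  →  p(m(p(p(0)), m(e, 0, 0), m(p(p(m(0, e, e))), 0, p(e))))   [R4 at 1]
3. p(m(p(p(0)), m(e, 0, 0), m(p(p(m(0, e, e))), 0, p(e))))  →  p(m(p(p(m(0, e, e))), 0, p(e)))   [R4 at 1]
4. p(m(p(p(m(0, e, e))), 0, p(e)))  →  p(p(e))   [R4 at 1]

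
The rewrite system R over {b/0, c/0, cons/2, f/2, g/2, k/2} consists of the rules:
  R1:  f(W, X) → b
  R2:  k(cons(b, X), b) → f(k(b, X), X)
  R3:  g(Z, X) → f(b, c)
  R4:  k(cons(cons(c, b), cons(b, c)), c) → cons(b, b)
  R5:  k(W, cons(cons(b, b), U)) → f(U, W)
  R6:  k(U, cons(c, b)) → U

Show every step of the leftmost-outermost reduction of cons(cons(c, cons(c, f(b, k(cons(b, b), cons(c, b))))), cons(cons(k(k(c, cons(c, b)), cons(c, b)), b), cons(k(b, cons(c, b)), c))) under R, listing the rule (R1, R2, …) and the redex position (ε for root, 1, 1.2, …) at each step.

cons(cons(c, cons(c, b)), cons(cons(c, b), cons(b, c)))

1. cons(cons(c, cons(c, f(b, k(cons(b, b), cons(c, b))))), cons(cons(k(k(c, cons(c, b)), cons(c, b)), b), cons(k(b, cons(c, b)), c)))  →  cons(cons(c, cons(c, b)), cons(cons(k(k(c, cons(c, b)), cons(c, b)), b), cons(k(b, cons(c, b)), c)))   [R1 at 1.2.2]
2. cons(cons(c, cons(c, b)), cons(cons(k(k(c, cons(c, b)), cons(c, b)), b), cons(k(b, cons(c, b)), c)))  →  cons(cons(c, cons(c, b)), cons(cons(k(c, cons(c, b)), b), cons(k(b, cons(c, b)), c)))   [R6 at 2.1.1]
3. cons(cons(c, cons(c, b)), cons(cons(k(c, cons(c, b)), b), cons(k(b, cons(c, b)), c)))  →  cons(cons(c, cons(c, b)), cons(cons(c, b), cons(k(b, cons(c, b)), c)))   [R6 at 2.1.1]
4. cons(cons(c, cons(c, b)), cons(cons(c, b), cons(k(b, cons(c, b)), c)))  →  cons(cons(c, cons(c, b)), cons(cons(c, b), cons(b, c)))   [R6 at 2.2.1]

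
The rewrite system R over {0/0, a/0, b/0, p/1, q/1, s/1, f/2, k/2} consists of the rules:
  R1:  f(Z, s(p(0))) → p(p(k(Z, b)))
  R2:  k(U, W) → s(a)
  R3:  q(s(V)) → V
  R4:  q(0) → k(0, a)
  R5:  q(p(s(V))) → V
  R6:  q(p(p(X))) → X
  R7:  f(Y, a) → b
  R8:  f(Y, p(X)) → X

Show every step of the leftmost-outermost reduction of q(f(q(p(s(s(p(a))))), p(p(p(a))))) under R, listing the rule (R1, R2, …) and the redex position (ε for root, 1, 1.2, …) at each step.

1. q(f(q(p(s(s(p(a))))), p(p(p(a)))))  →  q(p(p(a)))   [R8 at 1]
2. q(p(p(a)))  →  a   [R6 at ε]

a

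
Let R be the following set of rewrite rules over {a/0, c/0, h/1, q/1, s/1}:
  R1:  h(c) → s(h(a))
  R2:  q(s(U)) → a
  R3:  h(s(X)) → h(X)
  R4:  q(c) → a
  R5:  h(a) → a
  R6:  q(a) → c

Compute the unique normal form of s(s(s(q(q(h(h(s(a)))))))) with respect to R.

s(s(s(a)))

1. s(s(s(q(q(h(h(s(a))))))))  →  s(s(s(q(q(h(h(a)))))))   [R3 at 1.1.1.1.1.1]
2. s(s(s(q(q(h(h(a)))))))  →  s(s(s(q(q(h(a))))))   [R5 at 1.1.1.1.1.1]
3. s(s(s(q(q(h(a))))))  →  s(s(s(q(q(a)))))   [R5 at 1.1.1.1.1]
4. s(s(s(q(q(a)))))  →  s(s(s(q(c))))   [R6 at 1.1.1.1]
5. s(s(s(q(c))))  →  s(s(s(a)))   [R4 at 1.1.1]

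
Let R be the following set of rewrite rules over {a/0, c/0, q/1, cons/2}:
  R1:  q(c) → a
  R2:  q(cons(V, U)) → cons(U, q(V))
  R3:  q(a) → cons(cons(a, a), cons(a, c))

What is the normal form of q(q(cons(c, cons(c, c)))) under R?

1. q(q(cons(c, cons(c, c))))  →  q(cons(cons(c, c), q(c)))   [R2 at 1]
2. q(cons(cons(c, c), q(c)))  →  cons(q(c), q(cons(c, c)))   [R2 at ε]
3. cons(q(c), q(cons(c, c)))  →  cons(a, q(cons(c, c)))   [R1 at 1]
4. cons(a, q(cons(c, c)))  →  cons(a, cons(c, q(c)))   [R2 at 2]
5. cons(a, cons(c, q(c)))  →  cons(a, cons(c, a))   [R1 at 2.2]

cons(a, cons(c, a))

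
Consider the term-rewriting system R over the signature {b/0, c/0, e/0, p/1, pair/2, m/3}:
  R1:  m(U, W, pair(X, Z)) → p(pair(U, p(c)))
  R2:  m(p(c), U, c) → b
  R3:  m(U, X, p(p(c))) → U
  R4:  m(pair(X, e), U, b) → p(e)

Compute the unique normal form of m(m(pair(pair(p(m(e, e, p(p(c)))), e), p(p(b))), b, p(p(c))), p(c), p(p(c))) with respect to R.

pair(pair(p(e), e), p(p(b)))

1. m(m(pair(pair(p(m(e, e, p(p(c)))), e), p(p(b))), b, p(p(c))), p(c), p(p(c)))  →  m(pair(pair(p(m(e, e, p(p(c)))), e), p(p(b))), b, p(p(c)))   [R3 at ε]
2. m(pair(pair(p(m(e, e, p(p(c)))), e), p(p(b))), b, p(p(c)))  →  pair(pair(p(m(e, e, p(p(c)))), e), p(p(b)))   [R3 at ε]
3. pair(pair(p(m(e, e, p(p(c)))), e), p(p(b)))  →  pair(pair(p(e), e), p(p(b)))   [R3 at 1.1.1]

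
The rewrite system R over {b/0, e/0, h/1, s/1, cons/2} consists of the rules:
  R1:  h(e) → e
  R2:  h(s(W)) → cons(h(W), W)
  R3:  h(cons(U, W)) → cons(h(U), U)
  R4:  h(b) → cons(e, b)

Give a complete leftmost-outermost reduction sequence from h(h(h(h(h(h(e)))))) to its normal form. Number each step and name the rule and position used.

e

1. h(h(h(h(h(h(e))))))  →  h(h(h(h(h(e)))))   [R1 at 1.1.1.1.1]
2. h(h(h(h(h(e)))))  →  h(h(h(h(e))))   [R1 at 1.1.1.1]
3. h(h(h(h(e))))  →  h(h(h(e)))   [R1 at 1.1.1]
4. h(h(h(e)))  →  h(h(e))   [R1 at 1.1]
5. h(h(e))  →  h(e)   [R1 at 1]
6. h(e)  →  e   [R1 at ε]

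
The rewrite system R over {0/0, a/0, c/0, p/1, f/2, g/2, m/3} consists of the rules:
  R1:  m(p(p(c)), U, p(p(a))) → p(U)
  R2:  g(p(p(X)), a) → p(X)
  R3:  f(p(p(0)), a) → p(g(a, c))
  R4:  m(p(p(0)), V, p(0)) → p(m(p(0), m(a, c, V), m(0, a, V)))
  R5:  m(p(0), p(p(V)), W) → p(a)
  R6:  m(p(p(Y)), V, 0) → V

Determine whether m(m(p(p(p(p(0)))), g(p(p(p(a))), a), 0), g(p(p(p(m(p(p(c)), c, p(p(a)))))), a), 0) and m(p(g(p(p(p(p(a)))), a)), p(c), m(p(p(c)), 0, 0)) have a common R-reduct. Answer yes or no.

Reduce t₁ = m(m(p(p(p(p(0)))), g(p(p(p(a))), a), 0), g(p(p(p(m(p(p(c)), c, p(p(a)))))), a), 0):
1. m(m(p(p(p(p(0)))), g(p(p(p(a))), a), 0), g(p(p(p(m(p(p(c)), c, p(p(a)))))), a), 0)  →  m(g(p(p(p(a))), a), g(p(p(p(m(p(p(c)), c, p(p(a)))))), a), 0)   [R6 at 1]
2. m(g(p(p(p(a))), a), g(p(p(p(m(p(p(c)), c, p(p(a)))))), a), 0)  →  m(p(p(a)), g(p(p(p(m(p(p(c)), c, p(p(a)))))), a), 0)   [R2 at 1]
3. m(p(p(a)), g(p(p(p(m(p(p(c)), c, p(p(a)))))), a), 0)  →  g(p(p(p(m(p(p(c)), c, p(p(a)))))), a)   [R6 at ε]
4. g(p(p(p(m(p(p(c)), c, p(p(a)))))), a)  →  p(p(m(p(p(c)), c, p(p(a)))))   [R2 at ε]
5. p(p(m(p(p(c)), c, p(p(a)))))  →  p(p(p(c)))   [R1 at 1.1]

Reduce t₂ = m(p(g(p(p(p(p(a)))), a)), p(c), m(p(p(c)), 0, 0)):
1. m(p(g(p(p(p(p(a)))), a)), p(c), m(p(p(c)), 0, 0))  →  m(p(p(p(p(a)))), p(c), m(p(p(c)), 0, 0))   [R2 at 1.1]
2. m(p(p(p(p(a)))), p(c), m(p(p(c)), 0, 0))  →  m(p(p(p(p(a)))), p(c), 0)   [R6 at 3]
3. m(p(p(p(p(a)))), p(c), 0)  →  p(c)   [R6 at ε]

no — NF(t₁) = p(p(p(c))), NF(t₂) = p(c)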